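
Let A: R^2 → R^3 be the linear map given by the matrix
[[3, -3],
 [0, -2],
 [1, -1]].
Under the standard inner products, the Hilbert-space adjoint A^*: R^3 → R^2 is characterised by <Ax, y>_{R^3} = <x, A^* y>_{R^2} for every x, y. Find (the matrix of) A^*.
A^* = A^T =
[[3, 0, 1],
 [-3, -2, -1]]

For real matrices with standard dot products, the defining identity <Ax, y> = <x, A^* y> gives (Ax)^T y = x^T (A^*) y, i.e. x^T A^T y = x^T (A^*) y. Since this holds for all x, y, we must have A^* = A^T. Therefore
A^* =
[[3, 0, 1],
 [-3, -2, -1]].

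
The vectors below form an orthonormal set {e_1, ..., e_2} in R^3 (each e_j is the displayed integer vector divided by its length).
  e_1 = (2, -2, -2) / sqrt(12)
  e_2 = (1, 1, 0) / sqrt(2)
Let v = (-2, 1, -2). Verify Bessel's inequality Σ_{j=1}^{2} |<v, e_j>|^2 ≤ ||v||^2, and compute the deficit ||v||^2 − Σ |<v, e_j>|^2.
Σ |<v, e_j>|^2 = 5/6; ||v||^2 = 9; deficit = 49/6

Write each e_j = u_j / sqrt(<u_j, u_j>) where u_j is the displayed integer vector. Then <v, e_j> = <v, u_j> / sqrt(<u_j, u_j>), so |<v, e_j>|^2 = <v, u_j>^2 / <u_j, u_j>.
Coefficients: <v, e_1> = -2/sqrt(12), <v, e_2> = -1/sqrt(2).
Square and sum: Σ |<v, e_j>|^2 = 5/6.
Compute ||v||^2 = v·v = 9.
Deficit = 9 − 5/6 = 49/6 ≥ 0, confirming Bessel's inequality. (The deficit equals ||v − Σ <v,e_j> e_j||^2, the squared distance from v to span{e_j}.)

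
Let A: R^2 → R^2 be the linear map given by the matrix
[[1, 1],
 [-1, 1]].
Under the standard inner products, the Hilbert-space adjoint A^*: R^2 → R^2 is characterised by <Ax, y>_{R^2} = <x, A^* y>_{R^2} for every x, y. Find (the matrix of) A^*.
A^* = A^T =
[[1, -1],
 [1, 1]]

For real matrices with standard dot products, the defining identity <Ax, y> = <x, A^* y> gives (Ax)^T y = x^T (A^*) y, i.e. x^T A^T y = x^T (A^*) y. Since this holds for all x, y, we must have A^* = A^T. Therefore
A^* =
[[1, -1],
 [1, 1]].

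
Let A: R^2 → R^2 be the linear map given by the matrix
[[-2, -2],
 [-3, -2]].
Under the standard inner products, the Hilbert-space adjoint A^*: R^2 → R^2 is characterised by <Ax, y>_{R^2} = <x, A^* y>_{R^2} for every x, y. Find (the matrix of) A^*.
A^* = A^T =
[[-2, -3],
 [-2, -2]]

For real matrices with standard dot products, the defining identity <Ax, y> = <x, A^* y> gives (Ax)^T y = x^T (A^*) y, i.e. x^T A^T y = x^T (A^*) y. Since this holds for all x, y, we must have A^* = A^T. Therefore
A^* =
[[-2, -3],
 [-2, -2]].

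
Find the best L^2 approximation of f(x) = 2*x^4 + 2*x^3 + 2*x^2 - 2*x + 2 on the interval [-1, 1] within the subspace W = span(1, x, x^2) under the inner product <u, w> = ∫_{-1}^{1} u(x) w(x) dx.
g(x) = 26*x^2/7 - 4*x/5 + 64/35

The best approximation g ∈ W is the orthogonal projection of f onto W. Writing g = a_0 + a_1 x + a_2 x^2, the coefficients solve the normal equations G · a = b where
  G_{ij} = <φ_i, φ_j> and b_i = <f, φ_i>, with φ_0 = 1, φ_1 = x, φ_2 = x^2.
G =
  [2, 0, 2/3]
  [0, 2/3, 0]
  [2/3, 0, 2/5],
b = (92/15, -8/15, 284/105).
Solving gives a_0 = 64/35, a_1 = -4/5, a_2 = 26/7, so
  g(x) = 26*x^2/7 - 4*x/5 + 64/35.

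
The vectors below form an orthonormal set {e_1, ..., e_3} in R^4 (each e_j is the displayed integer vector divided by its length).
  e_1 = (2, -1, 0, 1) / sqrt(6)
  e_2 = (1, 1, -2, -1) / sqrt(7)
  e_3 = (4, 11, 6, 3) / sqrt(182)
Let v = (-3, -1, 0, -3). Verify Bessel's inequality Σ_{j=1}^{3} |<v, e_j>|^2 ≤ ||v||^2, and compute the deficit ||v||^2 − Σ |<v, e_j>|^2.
Σ |<v, e_j>|^2 = 641/39; ||v||^2 = 19; deficit = 100/39

Write each e_j = u_j / sqrt(<u_j, u_j>) where u_j is the displayed integer vector. Then <v, e_j> = <v, u_j> / sqrt(<u_j, u_j>), so |<v, e_j>|^2 = <v, u_j>^2 / <u_j, u_j>.
Coefficients: <v, e_1> = -8/sqrt(6), <v, e_2> = -1/sqrt(7), <v, e_3> = -32/sqrt(182).
Square and sum: Σ |<v, e_j>|^2 = 641/39.
Compute ||v||^2 = v·v = 19.
Deficit = 19 − 641/39 = 100/39 ≥ 0, confirming Bessel's inequality. (The deficit equals ||v − Σ <v,e_j> e_j||^2, the squared distance from v to span{e_j}.)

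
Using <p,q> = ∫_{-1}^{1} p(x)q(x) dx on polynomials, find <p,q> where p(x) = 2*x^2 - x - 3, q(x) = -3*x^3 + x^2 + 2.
<p,q> = -28/3

Expand the product: p(x)·q(x) = -6*x^5 + 5*x^4 + 8*x^3 + x^2 - 2*x - 6.
∫_{-1}^{1} of each monomial x^k gives [2/(k+1) if k even, 0 if k odd]. Integrating term-by-term (or equivalently evaluating the antiderivative F(x) = -x^6 + x^5 + 2*x^4 + x^3/3 - x^2 - 6*x at the endpoints):
  F(1) − F(−1) = -14/3 − (14/3) = -28/3.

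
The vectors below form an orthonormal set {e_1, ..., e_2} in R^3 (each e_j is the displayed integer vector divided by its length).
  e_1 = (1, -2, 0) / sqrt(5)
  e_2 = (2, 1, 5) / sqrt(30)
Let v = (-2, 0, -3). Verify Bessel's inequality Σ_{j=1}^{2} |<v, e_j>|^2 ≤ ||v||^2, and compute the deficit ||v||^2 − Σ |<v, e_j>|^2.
Σ |<v, e_j>|^2 = 77/6; ||v||^2 = 13; deficit = 1/6

Write each e_j = u_j / sqrt(<u_j, u_j>) where u_j is the displayed integer vector. Then <v, e_j> = <v, u_j> / sqrt(<u_j, u_j>), so |<v, e_j>|^2 = <v, u_j>^2 / <u_j, u_j>.
Coefficients: <v, e_1> = -2/sqrt(5), <v, e_2> = -19/sqrt(30).
Square and sum: Σ |<v, e_j>|^2 = 77/6.
Compute ||v||^2 = v·v = 13.
Deficit = 13 − 77/6 = 1/6 ≥ 0, confirming Bessel's inequality. (The deficit equals ||v − Σ <v,e_j> e_j||^2, the squared distance from v to span{e_j}.)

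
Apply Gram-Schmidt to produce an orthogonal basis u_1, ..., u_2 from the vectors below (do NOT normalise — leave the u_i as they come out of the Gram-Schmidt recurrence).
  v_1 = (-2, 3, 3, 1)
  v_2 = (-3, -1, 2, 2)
Orthogonal basis:
  u_1 = (-2, 3, 3, 1)
  u_2 = (-47/23, -56/23, 13/23, 35/23)

Apply the Gram-Schmidt recurrence
  u_1 = v_1
  u_i = v_i − Σ_{j<i} ((v_i · u_j) / (u_j · u_j)) · u_j.

Step by step this gives:
  u_1 = (-2, 3, 3, 1)
  u_2 = (-47/23, -56/23, 13/23, 35/23)

Orthogonality check:
  u_2 · u_1 = 0 (should be 0)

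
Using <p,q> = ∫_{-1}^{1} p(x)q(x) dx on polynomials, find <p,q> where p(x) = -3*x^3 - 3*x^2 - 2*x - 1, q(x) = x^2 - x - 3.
<p,q> = 38/3

Expand the product: p(x)·q(x) = -3*x^5 + 10*x^3 + 10*x^2 + 7*x + 3.
∫_{-1}^{1} of each monomial x^k gives [2/(k+1) if k even, 0 if k odd]. Integrating term-by-term (or equivalently evaluating the antiderivative F(x) = -x^6/2 + 5*x^4/2 + 10*x^3/3 + 7*x^2/2 + 3*x at the endpoints):
  F(1) − F(−1) = 71/6 − (-5/6) = 38/3.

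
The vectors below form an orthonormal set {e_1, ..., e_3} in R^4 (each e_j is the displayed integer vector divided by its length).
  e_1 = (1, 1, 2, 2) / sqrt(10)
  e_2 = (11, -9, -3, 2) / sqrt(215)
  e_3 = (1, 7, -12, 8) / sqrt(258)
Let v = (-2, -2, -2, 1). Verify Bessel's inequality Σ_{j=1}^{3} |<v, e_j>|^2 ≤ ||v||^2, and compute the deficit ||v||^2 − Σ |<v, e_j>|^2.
Σ |<v, e_j>|^2 = 14/3; ||v||^2 = 13; deficit = 25/3

Write each e_j = u_j / sqrt(<u_j, u_j>) where u_j is the displayed integer vector. Then <v, e_j> = <v, u_j> / sqrt(<u_j, u_j>), so |<v, e_j>|^2 = <v, u_j>^2 / <u_j, u_j>.
Coefficients: <v, e_1> = -6/sqrt(10), <v, e_2> = 4/sqrt(215), <v, e_3> = 16/sqrt(258).
Square and sum: Σ |<v, e_j>|^2 = 14/3.
Compute ||v||^2 = v·v = 13.
Deficit = 13 − 14/3 = 25/3 ≥ 0, confirming Bessel's inequality. (The deficit equals ||v − Σ <v,e_j> e_j||^2, the squared distance from v to span{e_j}.)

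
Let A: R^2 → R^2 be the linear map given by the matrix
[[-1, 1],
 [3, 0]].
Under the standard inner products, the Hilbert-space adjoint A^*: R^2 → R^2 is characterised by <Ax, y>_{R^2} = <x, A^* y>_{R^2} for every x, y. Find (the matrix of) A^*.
A^* = A^T =
[[-1, 3],
 [1, 0]]

For real matrices with standard dot products, the defining identity <Ax, y> = <x, A^* y> gives (Ax)^T y = x^T (A^*) y, i.e. x^T A^T y = x^T (A^*) y. Since this holds for all x, y, we must have A^* = A^T. Therefore
A^* =
[[-1, 3],
 [1, 0]].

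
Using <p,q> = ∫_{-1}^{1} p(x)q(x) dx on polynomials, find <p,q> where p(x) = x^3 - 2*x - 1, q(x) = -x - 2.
<p,q> = 74/15

Expand the product: p(x)·q(x) = -x^4 - 2*x^3 + 2*x^2 + 5*x + 2.
∫_{-1}^{1} of each monomial x^k gives [2/(k+1) if k even, 0 if k odd]. Integrating term-by-term (or equivalently evaluating the antiderivative F(x) = -x^5/5 - x^4/2 + 2*x^3/3 + 5*x^2/2 + 2*x at the endpoints):
  F(1) − F(−1) = 67/15 − (-7/15) = 74/15.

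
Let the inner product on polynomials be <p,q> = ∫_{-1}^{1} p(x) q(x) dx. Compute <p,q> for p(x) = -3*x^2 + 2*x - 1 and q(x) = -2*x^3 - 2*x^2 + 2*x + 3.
<p,q> = -36/5

Expand the product: p(x)·q(x) = 6*x^5 + 2*x^4 - 8*x^3 - 3*x^2 + 4*x - 3.
∫_{-1}^{1} of each monomial x^k gives [2/(k+1) if k even, 0 if k odd]. Integrating term-by-term (or equivalently evaluating the antiderivative F(x) = x^6 + 2*x^5/5 - 2*x^4 - x^3 + 2*x^2 - 3*x at the endpoints):
  F(1) − F(−1) = -13/5 − (23/5) = -36/5.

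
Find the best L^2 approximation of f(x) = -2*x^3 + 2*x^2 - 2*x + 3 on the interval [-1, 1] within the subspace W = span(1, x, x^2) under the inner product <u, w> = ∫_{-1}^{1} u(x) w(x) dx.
g(x) = 2*x^2 - 16*x/5 + 3

The best approximation g ∈ W is the orthogonal projection of f onto W. Writing g = a_0 + a_1 x + a_2 x^2, the coefficients solve the normal equations G · a = b where
  G_{ij} = <φ_i, φ_j> and b_i = <f, φ_i>, with φ_0 = 1, φ_1 = x, φ_2 = x^2.
G =
  [2, 0, 2/3]
  [0, 2/3, 0]
  [2/3, 0, 2/5],
b = (22/3, -32/15, 14/5).
Solving gives a_0 = 3, a_1 = -16/5, a_2 = 2, so
  g(x) = 2*x^2 - 16*x/5 + 3.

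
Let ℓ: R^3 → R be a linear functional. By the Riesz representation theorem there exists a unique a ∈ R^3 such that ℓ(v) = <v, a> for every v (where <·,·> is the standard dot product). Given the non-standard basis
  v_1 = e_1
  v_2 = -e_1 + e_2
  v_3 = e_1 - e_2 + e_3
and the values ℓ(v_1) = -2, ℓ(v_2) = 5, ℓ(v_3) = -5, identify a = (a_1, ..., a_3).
a = (-2, 3, 0)

Write a = (a_1, ..., a_3) in the standard basis. For each basis vector v_i, ℓ(v_i) = <v_i, a> is a linear equation in the a_j's. Collect the n equations into a matrix system V a = ℓ, where row i of V is v_i (expressed in the standard basis). Since V is invertible (lower-triangular with 1s on the diagonal, up to permutation), solve by back-substitution:
  V =
[[1, 0, 0],
 [-1, 1, 0],
 [1, -1, 1]]
  V a = (-2, 5, -5)
Solving gives a = (-2, 3, 0).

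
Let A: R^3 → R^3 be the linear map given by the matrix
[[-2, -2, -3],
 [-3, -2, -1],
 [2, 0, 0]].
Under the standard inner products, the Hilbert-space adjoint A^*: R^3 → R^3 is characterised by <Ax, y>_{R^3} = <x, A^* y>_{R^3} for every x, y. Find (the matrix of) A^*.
A^* = A^T =
[[-2, -3, 2],
 [-2, -2, 0],
 [-3, -1, 0]]

For real matrices with standard dot products, the defining identity <Ax, y> = <x, A^* y> gives (Ax)^T y = x^T (A^*) y, i.e. x^T A^T y = x^T (A^*) y. Since this holds for all x, y, we must have A^* = A^T. Therefore
A^* =
[[-2, -3, 2],
 [-2, -2, 0],
 [-3, -1, 0]].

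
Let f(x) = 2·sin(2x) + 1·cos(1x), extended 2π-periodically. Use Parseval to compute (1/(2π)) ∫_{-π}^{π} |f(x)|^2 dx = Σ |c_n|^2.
Σ |c_n|^2 = 5/2

Expand |f|^2 and use orthogonality of {sin(nx), cos(mx)} on [-π, π]:
  ∫_{-π}^{π} sin(nx)^2 dx = π, ∫ cos(mx)^2 dx = π, and cross terms integrate to 0.
So ∫_{-π}^{π} f(x)^2 dx = 2^2 · π + 1^2 · π = (4 + 1)π.
Divide by 2π: (4 + 1)/2 = 5/2.
By Parseval, this equals Σ |c_n|^2.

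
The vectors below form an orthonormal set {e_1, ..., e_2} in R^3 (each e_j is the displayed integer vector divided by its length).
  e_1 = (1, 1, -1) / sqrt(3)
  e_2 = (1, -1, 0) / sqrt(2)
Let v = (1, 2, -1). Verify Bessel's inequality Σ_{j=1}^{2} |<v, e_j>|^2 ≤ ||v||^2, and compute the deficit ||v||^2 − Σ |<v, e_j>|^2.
Σ |<v, e_j>|^2 = 35/6; ||v||^2 = 6; deficit = 1/6

Write each e_j = u_j / sqrt(<u_j, u_j>) where u_j is the displayed integer vector. Then <v, e_j> = <v, u_j> / sqrt(<u_j, u_j>), so |<v, e_j>|^2 = <v, u_j>^2 / <u_j, u_j>.
Coefficients: <v, e_1> = 4/sqrt(3), <v, e_2> = -1/sqrt(2).
Square and sum: Σ |<v, e_j>|^2 = 35/6.
Compute ||v||^2 = v·v = 6.
Deficit = 6 − 35/6 = 1/6 ≥ 0, confirming Bessel's inequality. (The deficit equals ||v − Σ <v,e_j> e_j||^2, the squared distance from v to span{e_j}.)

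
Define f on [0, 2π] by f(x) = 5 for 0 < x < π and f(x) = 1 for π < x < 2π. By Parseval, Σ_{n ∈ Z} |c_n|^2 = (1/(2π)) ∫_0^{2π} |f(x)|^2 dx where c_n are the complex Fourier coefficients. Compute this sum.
Σ |c_n|^2 = 13

Parseval equates the L^2 energy of f (normalised by 1/(2π)) with the ℓ^2 sum of its Fourier coefficients: (1/(2π)) ∫_0^{2π} |f|^2 = Σ |c_n|^2.
Compute the left side: (1/(2π)) [∫_0^π 5^2 dx + ∫_π^{2π} 1^2 dx] = (1/(2π)) · (25π + 1π) = (25 + 1)/2 = 13.
So Σ_{n ∈ Z} |c_n|^2 = 13.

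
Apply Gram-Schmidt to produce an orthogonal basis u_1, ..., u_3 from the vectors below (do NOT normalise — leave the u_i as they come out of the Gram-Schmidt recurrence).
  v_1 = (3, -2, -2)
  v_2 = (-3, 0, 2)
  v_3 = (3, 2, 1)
Orthogonal basis:
  u_1 = (3, -2, -2)
  u_2 = (-12/17, -26/17, 8/17)
  u_3 = (18/13, 0, 27/13)

Apply the Gram-Schmidt recurrence
  u_1 = v_1
  u_i = v_i − Σ_{j<i} ((v_i · u_j) / (u_j · u_j)) · u_j.

Step by step this gives:
  u_1 = (3, -2, -2)
  u_2 = (-12/17, -26/17, 8/17)
  u_3 = (18/13, 0, 27/13)

Orthogonality check:
  u_2 · u_1 = 0 (should be 0)
  u_3 · u_1 = 0 (should be 0)
  u_3 · u_2 = 0 (should be 0)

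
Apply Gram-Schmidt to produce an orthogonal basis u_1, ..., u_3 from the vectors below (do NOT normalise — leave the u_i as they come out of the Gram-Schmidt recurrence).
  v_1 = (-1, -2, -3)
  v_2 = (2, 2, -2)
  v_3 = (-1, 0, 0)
Orthogonal basis:
  u_1 = (-1, -2, -3)
  u_2 = (2, 2, -2)
  u_3 = (-25/42, 10/21, -5/42)

Apply the Gram-Schmidt recurrence
  u_1 = v_1
  u_i = v_i − Σ_{j<i} ((v_i · u_j) / (u_j · u_j)) · u_j.

Step by step this gives:
  u_1 = (-1, -2, -3)
  u_2 = (2, 2, -2)
  u_3 = (-25/42, 10/21, -5/42)

Orthogonality check:
  u_2 · u_1 = 0 (should be 0)
  u_3 · u_1 = 0 (should be 0)
  u_3 · u_2 = 0 (should be 0)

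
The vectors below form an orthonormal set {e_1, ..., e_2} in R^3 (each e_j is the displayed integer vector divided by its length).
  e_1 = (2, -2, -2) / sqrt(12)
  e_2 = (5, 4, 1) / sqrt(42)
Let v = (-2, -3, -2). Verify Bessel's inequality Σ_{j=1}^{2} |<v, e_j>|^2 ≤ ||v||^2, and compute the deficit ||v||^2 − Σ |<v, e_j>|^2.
Σ |<v, e_j>|^2 = 117/7; ||v||^2 = 17; deficit = 2/7

Write each e_j = u_j / sqrt(<u_j, u_j>) where u_j is the displayed integer vector. Then <v, e_j> = <v, u_j> / sqrt(<u_j, u_j>), so |<v, e_j>|^2 = <v, u_j>^2 / <u_j, u_j>.
Coefficients: <v, e_1> = 6/sqrt(12), <v, e_2> = -24/sqrt(42).
Square and sum: Σ |<v, e_j>|^2 = 117/7.
Compute ||v||^2 = v·v = 17.
Deficit = 17 − 117/7 = 2/7 ≥ 0, confirming Bessel's inequality. (The deficit equals ||v − Σ <v,e_j> e_j||^2, the squared distance from v to span{e_j}.)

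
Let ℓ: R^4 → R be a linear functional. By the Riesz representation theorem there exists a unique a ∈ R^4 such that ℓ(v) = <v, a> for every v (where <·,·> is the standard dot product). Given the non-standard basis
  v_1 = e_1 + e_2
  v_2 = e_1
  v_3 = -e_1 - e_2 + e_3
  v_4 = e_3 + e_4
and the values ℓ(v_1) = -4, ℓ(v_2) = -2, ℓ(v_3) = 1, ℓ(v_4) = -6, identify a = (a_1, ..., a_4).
a = (-2, -2, -3, -3)

Write a = (a_1, ..., a_4) in the standard basis. For each basis vector v_i, ℓ(v_i) = <v_i, a> is a linear equation in the a_j's. Collect the n equations into a matrix system V a = ℓ, where row i of V is v_i (expressed in the standard basis). Since V is invertible (lower-triangular with 1s on the diagonal, up to permutation), solve by back-substitution:
  V =
[[1, 1, 0, 0],
 [1, 0, 0, 0],
 [-1, -1, 1, 0],
 [0, 0, 1, 1]]
  V a = (-4, -2, 1, -6)
Solving gives a = (-2, -2, -3, -3).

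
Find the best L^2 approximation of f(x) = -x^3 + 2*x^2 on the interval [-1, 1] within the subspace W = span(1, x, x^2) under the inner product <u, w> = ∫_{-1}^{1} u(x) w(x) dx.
g(x) = 2*x^2 - 3*x/5

The best approximation g ∈ W is the orthogonal projection of f onto W. Writing g = a_0 + a_1 x + a_2 x^2, the coefficients solve the normal equations G · a = b where
  G_{ij} = <φ_i, φ_j> and b_i = <f, φ_i>, with φ_0 = 1, φ_1 = x, φ_2 = x^2.
G =
  [2, 0, 2/3]
  [0, 2/3, 0]
  [2/3, 0, 2/5],
b = (4/3, -2/5, 4/5).
Solving gives a_0 = 0, a_1 = -3/5, a_2 = 2, so
  g(x) = 2*x^2 - 3*x/5.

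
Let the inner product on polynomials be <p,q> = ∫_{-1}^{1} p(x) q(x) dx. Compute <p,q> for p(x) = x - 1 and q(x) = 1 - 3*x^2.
<p,q> = 0

Expand the product: p(x)·q(x) = -3*x^3 + 3*x^2 + x - 1.
∫_{-1}^{1} of each monomial x^k gives [2/(k+1) if k even, 0 if k odd]. Integrating term-by-term (or equivalently evaluating the antiderivative F(x) = -3*x^4/4 + x^3 + x^2/2 - x at the endpoints):
  F(1) − F(−1) = -1/4 − (-1/4) = 0.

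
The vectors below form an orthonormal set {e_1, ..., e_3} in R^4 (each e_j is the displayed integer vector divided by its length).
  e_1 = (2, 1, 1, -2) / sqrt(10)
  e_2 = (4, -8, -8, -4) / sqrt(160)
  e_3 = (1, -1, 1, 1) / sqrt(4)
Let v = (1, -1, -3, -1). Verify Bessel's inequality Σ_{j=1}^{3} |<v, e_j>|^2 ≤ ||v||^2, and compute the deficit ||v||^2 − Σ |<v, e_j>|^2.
Σ |<v, e_j>|^2 = 11; ||v||^2 = 12; deficit = 1

Write each e_j = u_j / sqrt(<u_j, u_j>) where u_j is the displayed integer vector. Then <v, e_j> = <v, u_j> / sqrt(<u_j, u_j>), so |<v, e_j>|^2 = <v, u_j>^2 / <u_j, u_j>.
Coefficients: <v, e_1> = 0/sqrt(10), <v, e_2> = 40/sqrt(160), <v, e_3> = -2/sqrt(4).
Square and sum: Σ |<v, e_j>|^2 = 11.
Compute ||v||^2 = v·v = 12.
Deficit = 12 − 11 = 1 ≥ 0, confirming Bessel's inequality. (The deficit equals ||v − Σ <v,e_j> e_j||^2, the squared distance from v to span{e_j}.)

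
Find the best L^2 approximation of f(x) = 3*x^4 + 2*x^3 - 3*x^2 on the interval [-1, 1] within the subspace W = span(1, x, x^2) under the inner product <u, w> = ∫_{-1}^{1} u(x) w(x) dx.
g(x) = -3*x^2/7 + 6*x/5 - 9/35

The best approximation g ∈ W is the orthogonal projection of f onto W. Writing g = a_0 + a_1 x + a_2 x^2, the coefficients solve the normal equations G · a = b where
  G_{ij} = <φ_i, φ_j> and b_i = <f, φ_i>, with φ_0 = 1, φ_1 = x, φ_2 = x^2.
G =
  [2, 0, 2/3]
  [0, 2/3, 0]
  [2/3, 0, 2/5],
b = (-4/5, 4/5, -12/35).
Solving gives a_0 = -9/35, a_1 = 6/5, a_2 = -3/7, so
  g(x) = -3*x^2/7 + 6*x/5 - 9/35.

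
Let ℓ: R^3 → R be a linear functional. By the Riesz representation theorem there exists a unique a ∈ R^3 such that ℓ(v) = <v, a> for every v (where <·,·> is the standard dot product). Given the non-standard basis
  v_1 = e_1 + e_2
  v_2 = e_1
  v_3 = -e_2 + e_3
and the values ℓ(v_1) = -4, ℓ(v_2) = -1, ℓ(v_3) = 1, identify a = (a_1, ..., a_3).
a = (-1, -3, -2)

Write a = (a_1, ..., a_3) in the standard basis. For each basis vector v_i, ℓ(v_i) = <v_i, a> is a linear equation in the a_j's. Collect the n equations into a matrix system V a = ℓ, where row i of V is v_i (expressed in the standard basis). Since V is invertible (lower-triangular with 1s on the diagonal, up to permutation), solve by back-substitution:
  V =
[[1, 1, 0],
 [1, 0, 0],
 [0, -1, 1]]
  V a = (-4, -1, 1)
Solving gives a = (-1, -3, -2).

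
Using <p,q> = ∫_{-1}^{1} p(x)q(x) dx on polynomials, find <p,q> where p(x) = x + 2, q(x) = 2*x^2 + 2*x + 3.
<p,q> = 16

Expand the product: p(x)·q(x) = 2*x^3 + 6*x^2 + 7*x + 6.
∫_{-1}^{1} of each monomial x^k gives [2/(k+1) if k even, 0 if k odd]. Integrating term-by-term (or equivalently evaluating the antiderivative F(x) = x^4/2 + 2*x^3 + 7*x^2/2 + 6*x at the endpoints):
  F(1) − F(−1) = 12 − (-4) = 16.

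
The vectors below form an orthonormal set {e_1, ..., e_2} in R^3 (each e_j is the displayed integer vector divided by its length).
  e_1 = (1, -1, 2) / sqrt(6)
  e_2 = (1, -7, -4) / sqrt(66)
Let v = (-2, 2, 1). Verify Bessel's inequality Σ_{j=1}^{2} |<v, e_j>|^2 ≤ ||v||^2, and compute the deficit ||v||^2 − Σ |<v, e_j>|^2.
Σ |<v, e_j>|^2 = 74/11; ||v||^2 = 9; deficit = 25/11

Write each e_j = u_j / sqrt(<u_j, u_j>) where u_j is the displayed integer vector. Then <v, e_j> = <v, u_j> / sqrt(<u_j, u_j>), so |<v, e_j>|^2 = <v, u_j>^2 / <u_j, u_j>.
Coefficients: <v, e_1> = -2/sqrt(6), <v, e_2> = -20/sqrt(66).
Square and sum: Σ |<v, e_j>|^2 = 74/11.
Compute ||v||^2 = v·v = 9.
Deficit = 9 − 74/11 = 25/11 ≥ 0, confirming Bessel's inequality. (The deficit equals ||v − Σ <v,e_j> e_j||^2, the squared distance from v to span{e_j}.)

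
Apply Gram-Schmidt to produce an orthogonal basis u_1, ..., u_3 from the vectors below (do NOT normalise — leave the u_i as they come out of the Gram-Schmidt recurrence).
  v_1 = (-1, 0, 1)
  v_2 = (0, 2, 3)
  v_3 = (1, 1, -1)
Orthogonal basis:
  u_1 = (-1, 0, 1)
  u_2 = (3/2, 2, 3/2)
  u_3 = (-6/17, 9/17, -6/17)

Apply the Gram-Schmidt recurrence
  u_1 = v_1
  u_i = v_i − Σ_{j<i} ((v_i · u_j) / (u_j · u_j)) · u_j.

Step by step this gives:
  u_1 = (-1, 0, 1)
  u_2 = (3/2, 2, 3/2)
  u_3 = (-6/17, 9/17, -6/17)

Orthogonality check:
  u_2 · u_1 = 0 (should be 0)
  u_3 · u_1 = 0 (should be 0)
  u_3 · u_2 = 0 (should be 0)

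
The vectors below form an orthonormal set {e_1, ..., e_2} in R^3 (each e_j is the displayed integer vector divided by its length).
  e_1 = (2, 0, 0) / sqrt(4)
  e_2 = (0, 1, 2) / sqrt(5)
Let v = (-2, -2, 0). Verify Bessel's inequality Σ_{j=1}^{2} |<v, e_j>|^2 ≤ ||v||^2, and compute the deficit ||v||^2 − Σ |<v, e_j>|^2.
Σ |<v, e_j>|^2 = 24/5; ||v||^2 = 8; deficit = 16/5

Write each e_j = u_j / sqrt(<u_j, u_j>) where u_j is the displayed integer vector. Then <v, e_j> = <v, u_j> / sqrt(<u_j, u_j>), so |<v, e_j>|^2 = <v, u_j>^2 / <u_j, u_j>.
Coefficients: <v, e_1> = -4/sqrt(4), <v, e_2> = -2/sqrt(5).
Square and sum: Σ |<v, e_j>|^2 = 24/5.
Compute ||v||^2 = v·v = 8.
Deficit = 8 − 24/5 = 16/5 ≥ 0, confirming Bessel's inequality. (The deficit equals ||v − Σ <v,e_j> e_j||^2, the squared distance from v to span{e_j}.)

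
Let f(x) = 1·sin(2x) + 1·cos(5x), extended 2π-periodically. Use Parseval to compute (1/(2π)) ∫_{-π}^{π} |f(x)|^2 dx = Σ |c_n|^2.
Σ |c_n|^2 = 1

Expand |f|^2 and use orthogonality of {sin(nx), cos(mx)} on [-π, π]:
  ∫_{-π}^{π} sin(nx)^2 dx = π, ∫ cos(mx)^2 dx = π, and cross terms integrate to 0.
So ∫_{-π}^{π} f(x)^2 dx = 1^2 · π + 1^2 · π = (1 + 1)π.
Divide by 2π: (1 + 1)/2 = 1.
By Parseval, this equals Σ |c_n|^2.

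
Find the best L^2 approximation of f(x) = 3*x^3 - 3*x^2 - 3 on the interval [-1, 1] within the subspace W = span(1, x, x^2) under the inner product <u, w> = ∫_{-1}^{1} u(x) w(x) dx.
g(x) = -3*x^2 + 9*x/5 - 3

The best approximation g ∈ W is the orthogonal projection of f onto W. Writing g = a_0 + a_1 x + a_2 x^2, the coefficients solve the normal equations G · a = b where
  G_{ij} = <φ_i, φ_j> and b_i = <f, φ_i>, with φ_0 = 1, φ_1 = x, φ_2 = x^2.
G =
  [2, 0, 2/3]
  [0, 2/3, 0]
  [2/3, 0, 2/5],
b = (-8, 6/5, -16/5).
Solving gives a_0 = -3, a_1 = 9/5, a_2 = -3, so
  g(x) = -3*x^2 + 9*x/5 - 3.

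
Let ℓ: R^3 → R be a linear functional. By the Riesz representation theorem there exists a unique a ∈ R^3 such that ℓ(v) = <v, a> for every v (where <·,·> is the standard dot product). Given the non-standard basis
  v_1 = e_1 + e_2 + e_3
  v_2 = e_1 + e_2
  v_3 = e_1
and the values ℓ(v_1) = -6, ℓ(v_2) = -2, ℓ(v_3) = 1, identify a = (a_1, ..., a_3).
a = (1, -3, -4)

Write a = (a_1, ..., a_3) in the standard basis. For each basis vector v_i, ℓ(v_i) = <v_i, a> is a linear equation in the a_j's. Collect the n equations into a matrix system V a = ℓ, where row i of V is v_i (expressed in the standard basis). Since V is invertible (lower-triangular with 1s on the diagonal, up to permutation), solve by back-substitution:
  V =
[[1, 1, 1],
 [1, 1, 0],
 [1, 0, 0]]
  V a = (-6, -2, 1)
Solving gives a = (1, -3, -4).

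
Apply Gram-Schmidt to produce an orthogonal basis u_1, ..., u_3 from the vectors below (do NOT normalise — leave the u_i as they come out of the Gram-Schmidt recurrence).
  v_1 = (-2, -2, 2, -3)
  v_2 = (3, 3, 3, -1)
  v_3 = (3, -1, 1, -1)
Orthogonal basis:
  u_1 = (-2, -2, 2, -3)
  u_2 = (19/7, 19/7, 23/7, -10/7)
  u_3 = (1214/579, -1102/579, -176/579, -64/193)

Apply the Gram-Schmidt recurrence
  u_1 = v_1
  u_i = v_i − Σ_{j<i} ((v_i · u_j) / (u_j · u_j)) · u_j.

Step by step this gives:
  u_1 = (-2, -2, 2, -3)
  u_2 = (19/7, 19/7, 23/7, -10/7)
  u_3 = (1214/579, -1102/579, -176/579, -64/193)

Orthogonality check:
  u_2 · u_1 = 0 (should be 0)
  u_3 · u_1 = 0 (should be 0)
  u_3 · u_2 = 0 (should be 0)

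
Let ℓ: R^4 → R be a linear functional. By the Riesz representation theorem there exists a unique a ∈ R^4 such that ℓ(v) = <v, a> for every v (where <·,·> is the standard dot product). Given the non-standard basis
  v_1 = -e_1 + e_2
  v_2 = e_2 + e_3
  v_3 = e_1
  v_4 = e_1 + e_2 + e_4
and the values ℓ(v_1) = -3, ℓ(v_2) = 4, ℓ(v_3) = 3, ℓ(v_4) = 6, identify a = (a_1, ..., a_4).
a = (3, 0, 4, 3)

Write a = (a_1, ..., a_4) in the standard basis. For each basis vector v_i, ℓ(v_i) = <v_i, a> is a linear equation in the a_j's. Collect the n equations into a matrix system V a = ℓ, where row i of V is v_i (expressed in the standard basis). Since V is invertible (lower-triangular with 1s on the diagonal, up to permutation), solve by back-substitution:
  V =
[[-1, 1, 0, 0],
 [0, 1, 1, 0],
 [1, 0, 0, 0],
 [1, 1, 0, 1]]
  V a = (-3, 4, 3, 6)
Solving gives a = (3, 0, 4, 3).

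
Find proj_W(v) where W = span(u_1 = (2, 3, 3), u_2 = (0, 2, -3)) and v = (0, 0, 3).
proj_W(v) = (180/277, -72/277, 783/277)

Set up U = [u_1 | ... | u_2] ∈ R^(3×2). The projector onto W = col(U) is P = U (U^T U)^(-1) U^T.
Compute U^T U =
  [22, -3]
  [-3, 13],
and U^T v = (9, -9).
Solve U^T U · c = U^T v for the coefficients: c = (90/277, -171/277). The projection is proj_W(v) = U c.
Check: (v - proj_W(v)) · u_1 = 0  (should be 0).
Check: (v - proj_W(v)) · u_2 = 0  (should be 0).
Result: proj_W(v) = (180/277, -72/277, 783/277).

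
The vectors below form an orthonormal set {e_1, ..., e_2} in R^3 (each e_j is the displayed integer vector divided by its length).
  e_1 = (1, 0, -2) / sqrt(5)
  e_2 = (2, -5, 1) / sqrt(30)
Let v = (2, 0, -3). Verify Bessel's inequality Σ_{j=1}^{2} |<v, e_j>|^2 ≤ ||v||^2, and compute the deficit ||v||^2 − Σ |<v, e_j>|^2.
Σ |<v, e_j>|^2 = 77/6; ||v||^2 = 13; deficit = 1/6

Write each e_j = u_j / sqrt(<u_j, u_j>) where u_j is the displayed integer vector. Then <v, e_j> = <v, u_j> / sqrt(<u_j, u_j>), so |<v, e_j>|^2 = <v, u_j>^2 / <u_j, u_j>.
Coefficients: <v, e_1> = 8/sqrt(5), <v, e_2> = 1/sqrt(30).
Square and sum: Σ |<v, e_j>|^2 = 77/6.
Compute ||v||^2 = v·v = 13.
Deficit = 13 − 77/6 = 1/6 ≥ 0, confirming Bessel's inequality. (The deficit equals ||v − Σ <v,e_j> e_j||^2, the squared distance from v to span{e_j}.)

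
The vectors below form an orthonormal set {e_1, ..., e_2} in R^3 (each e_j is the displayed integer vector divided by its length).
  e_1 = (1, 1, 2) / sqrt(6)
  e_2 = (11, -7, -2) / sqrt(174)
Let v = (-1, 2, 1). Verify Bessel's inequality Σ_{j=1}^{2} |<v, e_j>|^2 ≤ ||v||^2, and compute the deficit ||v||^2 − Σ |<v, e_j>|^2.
Σ |<v, e_j>|^2 = 165/29; ||v||^2 = 6; deficit = 9/29

Write each e_j = u_j / sqrt(<u_j, u_j>) where u_j is the displayed integer vector. Then <v, e_j> = <v, u_j> / sqrt(<u_j, u_j>), so |<v, e_j>|^2 = <v, u_j>^2 / <u_j, u_j>.
Coefficients: <v, e_1> = 3/sqrt(6), <v, e_2> = -27/sqrt(174).
Square and sum: Σ |<v, e_j>|^2 = 165/29.
Compute ||v||^2 = v·v = 6.
Deficit = 6 − 165/29 = 9/29 ≥ 0, confirming Bessel's inequality. (The deficit equals ||v − Σ <v,e_j> e_j||^2, the squared distance from v to span{e_j}.)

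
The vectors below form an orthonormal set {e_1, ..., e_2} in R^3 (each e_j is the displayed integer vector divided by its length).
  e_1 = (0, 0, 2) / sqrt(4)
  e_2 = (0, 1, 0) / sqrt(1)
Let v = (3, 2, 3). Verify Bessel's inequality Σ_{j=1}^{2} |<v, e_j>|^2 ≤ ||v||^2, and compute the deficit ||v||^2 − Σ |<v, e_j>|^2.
Σ |<v, e_j>|^2 = 13; ||v||^2 = 22; deficit = 9

Write each e_j = u_j / sqrt(<u_j, u_j>) where u_j is the displayed integer vector. Then <v, e_j> = <v, u_j> / sqrt(<u_j, u_j>), so |<v, e_j>|^2 = <v, u_j>^2 / <u_j, u_j>.
Coefficients: <v, e_1> = 6/sqrt(4), <v, e_2> = 2/sqrt(1).
Square and sum: Σ |<v, e_j>|^2 = 13.
Compute ||v||^2 = v·v = 22.
Deficit = 22 − 13 = 9 ≥ 0, confirming Bessel's inequality. (The deficit equals ||v − Σ <v,e_j> e_j||^2, the squared distance from v to span{e_j}.)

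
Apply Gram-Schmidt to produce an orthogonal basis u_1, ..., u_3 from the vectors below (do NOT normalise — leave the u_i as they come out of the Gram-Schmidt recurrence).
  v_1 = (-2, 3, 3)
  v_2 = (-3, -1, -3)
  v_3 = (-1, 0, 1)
Orthogonal basis:
  u_1 = (-2, 3, 3)
  u_2 = (-39/11, -2/11, -24/11)
  u_3 = (-51/191, -255/382, 187/382)

Apply the Gram-Schmidt recurrence
  u_1 = v_1
  u_i = v_i − Σ_{j<i} ((v_i · u_j) / (u_j · u_j)) · u_j.

Step by step this gives:
  u_1 = (-2, 3, 3)
  u_2 = (-39/11, -2/11, -24/11)
  u_3 = (-51/191, -255/382, 187/382)

Orthogonality check:
  u_2 · u_1 = 0 (should be 0)
  u_3 · u_1 = 0 (should be 0)
  u_3 · u_2 = 0 (should be 0)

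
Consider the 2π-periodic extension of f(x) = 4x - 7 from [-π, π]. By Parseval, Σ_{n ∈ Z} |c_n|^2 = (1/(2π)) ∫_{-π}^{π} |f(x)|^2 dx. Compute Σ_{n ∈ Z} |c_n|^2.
Σ |c_n|^2 = 16π^2/3 + 49

Expand and integrate term by term over [-π, π]:
  ∫ (4x)^2 dx = 16·(2π^3/3); ∫ 2·4·(-7)·x dx = 0 (odd integrand); ∫ (-7)^2 dx = 49·2π.
So (1/(2π)) ∫_{-π}^{π} (4x - 7)^2 dx = 16π^2/3 + 49 = 16π^2/3 + 49.
Parseval ⇒ Σ |c_n|^2 = 16π^2/3 + 49.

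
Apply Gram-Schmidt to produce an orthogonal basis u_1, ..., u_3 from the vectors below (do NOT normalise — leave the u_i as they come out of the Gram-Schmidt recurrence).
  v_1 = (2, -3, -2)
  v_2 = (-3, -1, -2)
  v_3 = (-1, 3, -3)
Orthogonal basis:
  u_1 = (2, -3, -2)
  u_2 = (-53/17, -14/17, -32/17)
  u_3 = (236/237, 590/237, -649/237)

Apply the Gram-Schmidt recurrence
  u_1 = v_1
  u_i = v_i − Σ_{j<i} ((v_i · u_j) / (u_j · u_j)) · u_j.

Step by step this gives:
  u_1 = (2, -3, -2)
  u_2 = (-53/17, -14/17, -32/17)
  u_3 = (236/237, 590/237, -649/237)

Orthogonality check:
  u_2 · u_1 = 0 (should be 0)
  u_3 · u_1 = 0 (should be 0)
  u_3 · u_2 = 0 (should be 0)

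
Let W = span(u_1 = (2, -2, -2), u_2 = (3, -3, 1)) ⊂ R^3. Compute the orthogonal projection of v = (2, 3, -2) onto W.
proj_W(v) = (-1/2, 1/2, -2)

Set up U = [u_1 | ... | u_2] ∈ R^(3×2). The projector onto W = col(U) is P = U (U^T U)^(-1) U^T.
Compute U^T U =
  [12, 10]
  [10, 19],
and U^T v = (2, -5).
Solve U^T U · c = U^T v for the coefficients: c = (11/16, -5/8). The projection is proj_W(v) = U c.
Check: (v - proj_W(v)) · u_1 = 0  (should be 0).
Check: (v - proj_W(v)) · u_2 = 0  (should be 0).
Result: proj_W(v) = (-1/2, 1/2, -2).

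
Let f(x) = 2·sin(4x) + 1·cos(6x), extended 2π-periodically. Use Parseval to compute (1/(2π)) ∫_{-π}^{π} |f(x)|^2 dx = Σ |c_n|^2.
Σ |c_n|^2 = 5/2

Expand |f|^2 and use orthogonality of {sin(nx), cos(mx)} on [-π, π]:
  ∫_{-π}^{π} sin(nx)^2 dx = π, ∫ cos(mx)^2 dx = π, and cross terms integrate to 0.
So ∫_{-π}^{π} f(x)^2 dx = 2^2 · π + 1^2 · π = (4 + 1)π.
Divide by 2π: (4 + 1)/2 = 5/2.
By Parseval, this equals Σ |c_n|^2.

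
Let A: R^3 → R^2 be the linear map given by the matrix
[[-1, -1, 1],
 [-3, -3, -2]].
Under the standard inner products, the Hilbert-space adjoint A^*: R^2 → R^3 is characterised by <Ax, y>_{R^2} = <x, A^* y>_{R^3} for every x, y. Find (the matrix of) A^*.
A^* = A^T =
[[-1, -3],
 [-1, -3],
 [1, -2]]

For real matrices with standard dot products, the defining identity <Ax, y> = <x, A^* y> gives (Ax)^T y = x^T (A^*) y, i.e. x^T A^T y = x^T (A^*) y. Since this holds for all x, y, we must have A^* = A^T. Therefore
A^* =
[[-1, -3],
 [-1, -3],
 [1, -2]].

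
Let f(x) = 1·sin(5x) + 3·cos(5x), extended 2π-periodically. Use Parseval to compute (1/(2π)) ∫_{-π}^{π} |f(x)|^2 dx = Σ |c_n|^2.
Σ |c_n|^2 = 5

Expand |f|^2 and use orthogonality of {sin(nx), cos(mx)} on [-π, π]:
  ∫_{-π}^{π} sin(nx)^2 dx = π, ∫ cos(mx)^2 dx = π, and cross terms integrate to 0.
So ∫_{-π}^{π} f(x)^2 dx = 1^2 · π + 3^2 · π = (1 + 9)π.
Divide by 2π: (1 + 9)/2 = 5.
By Parseval, this equals Σ |c_n|^2.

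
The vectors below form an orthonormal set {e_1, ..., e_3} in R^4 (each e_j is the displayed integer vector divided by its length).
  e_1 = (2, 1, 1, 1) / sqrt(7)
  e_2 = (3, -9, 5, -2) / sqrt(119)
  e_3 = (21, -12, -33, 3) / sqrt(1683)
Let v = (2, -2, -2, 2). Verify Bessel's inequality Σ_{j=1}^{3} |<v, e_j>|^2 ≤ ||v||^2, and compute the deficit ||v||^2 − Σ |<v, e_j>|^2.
Σ |<v, e_j>|^2 = 140/11; ||v||^2 = 16; deficit = 36/11

Write each e_j = u_j / sqrt(<u_j, u_j>) where u_j is the displayed integer vector. Then <v, e_j> = <v, u_j> / sqrt(<u_j, u_j>), so |<v, e_j>|^2 = <v, u_j>^2 / <u_j, u_j>.
Coefficients: <v, e_1> = 2/sqrt(7), <v, e_2> = 10/sqrt(119), <v, e_3> = 138/sqrt(1683).
Square and sum: Σ |<v, e_j>|^2 = 140/11.
Compute ||v||^2 = v·v = 16.
Deficit = 16 − 140/11 = 36/11 ≥ 0, confirming Bessel's inequality. (The deficit equals ||v − Σ <v,e_j> e_j||^2, the squared distance from v to span{e_j}.)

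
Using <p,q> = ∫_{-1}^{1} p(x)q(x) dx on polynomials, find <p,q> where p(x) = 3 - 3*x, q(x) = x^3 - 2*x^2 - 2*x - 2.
<p,q> = -66/5

Expand the product: p(x)·q(x) = -3*x^4 + 9*x^3 - 6.
∫_{-1}^{1} of each monomial x^k gives [2/(k+1) if k even, 0 if k odd]. Integrating term-by-term (or equivalently evaluating the antiderivative F(x) = -3*x^5/5 + 9*x^4/4 - 6*x at the endpoints):
  F(1) − F(−1) = -87/20 − (177/20) = -66/5.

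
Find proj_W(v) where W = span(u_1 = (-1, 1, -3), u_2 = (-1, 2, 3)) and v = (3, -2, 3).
proj_W(v) = (123/59, -154/59, 183/59)

Set up U = [u_1 | ... | u_2] ∈ R^(3×2). The projector onto W = col(U) is P = U (U^T U)^(-1) U^T.
Compute U^T U =
  [11, -6]
  [-6, 14],
and U^T v = (-14, 2).
Solve U^T U · c = U^T v for the coefficients: c = (-92/59, -31/59). The projection is proj_W(v) = U c.
Check: (v - proj_W(v)) · u_1 = 0  (should be 0).
Check: (v - proj_W(v)) · u_2 = 0  (should be 0).
Result: proj_W(v) = (123/59, -154/59, 183/59).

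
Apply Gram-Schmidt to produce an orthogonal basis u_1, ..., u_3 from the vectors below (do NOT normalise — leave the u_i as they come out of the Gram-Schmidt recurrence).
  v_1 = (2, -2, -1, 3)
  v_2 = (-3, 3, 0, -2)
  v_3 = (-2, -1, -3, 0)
Orthogonal basis:
  u_1 = (2, -2, -1, 3)
  u_2 = (-1, 1, -1, 1)
  u_3 = (-10/9, -17/9, -35/18, -7/6)

Apply the Gram-Schmidt recurrence
  u_1 = v_1
  u_i = v_i − Σ_{j<i} ((v_i · u_j) / (u_j · u_j)) · u_j.

Step by step this gives:
  u_1 = (2, -2, -1, 3)
  u_2 = (-1, 1, -1, 1)
  u_3 = (-10/9, -17/9, -35/18, -7/6)

Orthogonality check:
  u_2 · u_1 = 0 (should be 0)
  u_3 · u_1 = 0 (should be 0)
  u_3 · u_2 = 0 (should be 0)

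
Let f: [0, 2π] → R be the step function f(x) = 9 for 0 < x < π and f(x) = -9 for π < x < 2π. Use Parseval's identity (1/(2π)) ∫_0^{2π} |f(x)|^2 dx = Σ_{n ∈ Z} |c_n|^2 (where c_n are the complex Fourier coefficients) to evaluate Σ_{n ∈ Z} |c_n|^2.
Σ |c_n|^2 = 81

Parseval equates the L^2 energy of f (normalised by 1/(2π)) with the ℓ^2 sum of its Fourier coefficients: (1/(2π)) ∫_0^{2π} |f|^2 = Σ |c_n|^2.
Compute the left side: (1/(2π)) [∫_0^π 9^2 dx + ∫_π^{2π} (-9)^2 dx] = (1/(2π)) · (81π + 81π) = (81 + 81)/2 = 81.
So Σ_{n ∈ Z} |c_n|^2 = 81.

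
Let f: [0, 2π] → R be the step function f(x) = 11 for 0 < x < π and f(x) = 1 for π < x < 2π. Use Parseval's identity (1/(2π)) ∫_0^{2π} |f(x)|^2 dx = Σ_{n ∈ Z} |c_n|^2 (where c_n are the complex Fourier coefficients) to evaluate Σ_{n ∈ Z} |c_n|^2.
Σ |c_n|^2 = 61

Parseval equates the L^2 energy of f (normalised by 1/(2π)) with the ℓ^2 sum of its Fourier coefficients: (1/(2π)) ∫_0^{2π} |f|^2 = Σ |c_n|^2.
Compute the left side: (1/(2π)) [∫_0^π 11^2 dx + ∫_π^{2π} 1^2 dx] = (1/(2π)) · (121π + 1π) = (121 + 1)/2 = 61.
So Σ_{n ∈ Z} |c_n|^2 = 61.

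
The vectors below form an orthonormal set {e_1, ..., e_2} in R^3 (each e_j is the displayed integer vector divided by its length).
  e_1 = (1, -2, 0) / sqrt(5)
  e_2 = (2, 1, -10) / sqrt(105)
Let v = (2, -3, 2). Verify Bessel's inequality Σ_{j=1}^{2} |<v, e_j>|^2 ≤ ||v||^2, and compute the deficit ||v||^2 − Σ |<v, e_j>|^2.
Σ |<v, e_j>|^2 = 341/21; ||v||^2 = 17; deficit = 16/21

Write each e_j = u_j / sqrt(<u_j, u_j>) where u_j is the displayed integer vector. Then <v, e_j> = <v, u_j> / sqrt(<u_j, u_j>), so |<v, e_j>|^2 = <v, u_j>^2 / <u_j, u_j>.
Coefficients: <v, e_1> = 8/sqrt(5), <v, e_2> = -19/sqrt(105).
Square and sum: Σ |<v, e_j>|^2 = 341/21.
Compute ||v||^2 = v·v = 17.
Deficit = 17 − 341/21 = 16/21 ≥ 0, confirming Bessel's inequality. (The deficit equals ||v − Σ <v,e_j> e_j||^2, the squared distance from v to span{e_j}.)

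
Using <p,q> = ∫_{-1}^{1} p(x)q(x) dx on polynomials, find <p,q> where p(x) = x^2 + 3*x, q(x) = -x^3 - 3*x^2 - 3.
<p,q> = -22/5

Expand the product: p(x)·q(x) = -x^5 - 6*x^4 - 9*x^3 - 3*x^2 - 9*x.
∫_{-1}^{1} of each monomial x^k gives [2/(k+1) if k even, 0 if k odd]. Integrating term-by-term (or equivalently evaluating the antiderivative F(x) = -x^6/6 - 6*x^5/5 - 9*x^4/4 - x^3 - 9*x^2/2 at the endpoints):
  F(1) − F(−1) = -547/60 − (-283/60) = -22/5.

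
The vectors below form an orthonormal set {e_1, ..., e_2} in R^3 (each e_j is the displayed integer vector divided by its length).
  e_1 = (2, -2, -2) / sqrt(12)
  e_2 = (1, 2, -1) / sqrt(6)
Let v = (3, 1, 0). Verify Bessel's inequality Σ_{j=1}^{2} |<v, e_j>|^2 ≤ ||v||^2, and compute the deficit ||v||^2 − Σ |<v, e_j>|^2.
Σ |<v, e_j>|^2 = 11/2; ||v||^2 = 10; deficit = 9/2

Write each e_j = u_j / sqrt(<u_j, u_j>) where u_j is the displayed integer vector. Then <v, e_j> = <v, u_j> / sqrt(<u_j, u_j>), so |<v, e_j>|^2 = <v, u_j>^2 / <u_j, u_j>.
Coefficients: <v, e_1> = 4/sqrt(12), <v, e_2> = 5/sqrt(6).
Square and sum: Σ |<v, e_j>|^2 = 11/2.
Compute ||v||^2 = v·v = 10.
Deficit = 10 − 11/2 = 9/2 ≥ 0, confirming Bessel's inequality. (The deficit equals ||v − Σ <v,e_j> e_j||^2, the squared distance from v to span{e_j}.)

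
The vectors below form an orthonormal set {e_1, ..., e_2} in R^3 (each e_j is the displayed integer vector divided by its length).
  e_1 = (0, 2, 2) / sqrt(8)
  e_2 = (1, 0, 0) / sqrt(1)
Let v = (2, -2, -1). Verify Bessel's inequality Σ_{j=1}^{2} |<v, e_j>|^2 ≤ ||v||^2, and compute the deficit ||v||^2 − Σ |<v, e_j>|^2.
Σ |<v, e_j>|^2 = 17/2; ||v||^2 = 9; deficit = 1/2

Write each e_j = u_j / sqrt(<u_j, u_j>) where u_j is the displayed integer vector. Then <v, e_j> = <v, u_j> / sqrt(<u_j, u_j>), so |<v, e_j>|^2 = <v, u_j>^2 / <u_j, u_j>.
Coefficients: <v, e_1> = -6/sqrt(8), <v, e_2> = 2/sqrt(1).
Square and sum: Σ |<v, e_j>|^2 = 17/2.
Compute ||v||^2 = v·v = 9.
Deficit = 9 − 17/2 = 1/2 ≥ 0, confirming Bessel's inequality. (The deficit equals ||v − Σ <v,e_j> e_j||^2, the squared distance from v to span{e_j}.)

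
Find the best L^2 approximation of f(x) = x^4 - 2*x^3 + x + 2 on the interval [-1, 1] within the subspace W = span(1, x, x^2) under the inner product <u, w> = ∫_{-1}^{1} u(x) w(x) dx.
g(x) = 6*x^2/7 - x/5 + 67/35

The best approximation g ∈ W is the orthogonal projection of f onto W. Writing g = a_0 + a_1 x + a_2 x^2, the coefficients solve the normal equations G · a = b where
  G_{ij} = <φ_i, φ_j> and b_i = <f, φ_i>, with φ_0 = 1, φ_1 = x, φ_2 = x^2.
G =
  [2, 0, 2/3]
  [0, 2/3, 0]
  [2/3, 0, 2/5],
b = (22/5, -2/15, 34/21).
Solving gives a_0 = 67/35, a_1 = -1/5, a_2 = 6/7, so
  g(x) = 6*x^2/7 - x/5 + 67/35.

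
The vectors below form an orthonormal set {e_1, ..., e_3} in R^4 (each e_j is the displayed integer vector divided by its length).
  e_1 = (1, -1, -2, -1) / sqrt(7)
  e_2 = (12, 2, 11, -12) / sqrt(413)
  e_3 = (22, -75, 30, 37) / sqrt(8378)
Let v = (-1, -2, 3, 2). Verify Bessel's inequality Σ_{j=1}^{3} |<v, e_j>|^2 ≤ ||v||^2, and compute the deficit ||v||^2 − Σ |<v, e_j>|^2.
Σ |<v, e_j>|^2 = 1228/71; ||v||^2 = 18; deficit = 50/71

Write each e_j = u_j / sqrt(<u_j, u_j>) where u_j is the displayed integer vector. Then <v, e_j> = <v, u_j> / sqrt(<u_j, u_j>), so |<v, e_j>|^2 = <v, u_j>^2 / <u_j, u_j>.
Coefficients: <v, e_1> = -7/sqrt(7), <v, e_2> = -7/sqrt(413), <v, e_3> = 292/sqrt(8378).
Square and sum: Σ |<v, e_j>|^2 = 1228/71.
Compute ||v||^2 = v·v = 18.
Deficit = 18 − 1228/71 = 50/71 ≥ 0, confirming Bessel's inequality. (The deficit equals ||v − Σ <v,e_j> e_j||^2, the squared distance from v to span{e_j}.)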